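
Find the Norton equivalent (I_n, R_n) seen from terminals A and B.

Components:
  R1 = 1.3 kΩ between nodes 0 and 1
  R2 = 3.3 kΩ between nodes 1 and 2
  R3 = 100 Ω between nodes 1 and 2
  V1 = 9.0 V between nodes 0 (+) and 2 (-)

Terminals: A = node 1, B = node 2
Find the Thévenin equivalent first; then I_n = V_th/R_th and R_n = R_th.
Step 1 — V_th is the open-circuit voltage V_A - V_B (nothing connected across the terminals).
Nodal analysis, taking node 2 as the 0 V reference.
Source V1 fixes V_0 = 9 V.
KCL at each unknown node (sum of currents leaving = 0; resistances in Ω):
  Node 1: (V_1 - 9)/1300 + (V_1 - 0)/3300 + (V_1 - 0)/100 = 0
Collecting terms: 0.01107 × V_1 = 0.006923  =>  V_1 = 0.6253 V
V_th = V_1 - V_2 = 0.6253 - 0 = 0.6253 V
Step 2 — R_th: zero the source — replace V1 by a short circuit (node 2 merges into node 0) — and find the resistance seen between A (node 1) and B (node 0).
Reduce the network between node 1 (A) and node 0 (B) by series/parallel combination:
  Rp1 = R1 ‖ R2 ‖ R3 (parallel, all between nodes 0 and 1) = 1/(1/1300 + 1/3300 + 1/100) = 90.32 Ω
R_th = 90.32 Ω
I_n = V_th/R_th = 0.6253/90.32 = 0.006923 A, and R_n = R_th = 90.32 Ω

Final answer: I_n = 0.006923 A, R_n = 90.32 Ω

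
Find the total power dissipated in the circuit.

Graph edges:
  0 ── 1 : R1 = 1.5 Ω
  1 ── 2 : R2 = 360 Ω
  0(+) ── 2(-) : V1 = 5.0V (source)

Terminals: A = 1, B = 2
Nodal analysis, taking node 2 as the 0 V reference.
Source V1 fixes V_0 = 5 V.
KCL at each unknown node (sum of currents leaving = 0; resistances in Ω):
  Node 1: (V_1 - 5)/1.5 + (V_1 - 0)/360 = 0
Collecting terms: 0.6694 × V_1 = 3.333  =>  V_1 = 4.979 V
Power in each resistor, P = (ΔV)²/R:
  P_R1 = (5 - 4.979)²/1.5 = 0.000287 W
  P_R2 = (4.979 - 0)²/360 = 0.06887 W
P_total = P_R1 + P_R2 = 0.06916 W

Final answer: 0.06916 W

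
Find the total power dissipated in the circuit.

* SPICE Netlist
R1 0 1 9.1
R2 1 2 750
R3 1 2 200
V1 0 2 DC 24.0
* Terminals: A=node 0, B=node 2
Nodal analysis, taking node 2 as the 0 V reference.
Source V1 fixes V_0 = 24 V.
KCL at each unknown node (sum of currents leaving = 0; resistances in Ω):
  Node 1: (V_1 - 24)/9.1 + (V_1 - 0)/750 + (V_1 - 0)/200 = 0
Collecting terms: 0.1162 × V_1 = 2.637  =>  V_1 = 22.69 V
Power in each resistor, P = (ΔV)²/R:
  P_R1 = (24 - 22.69)²/9.1 = 0.188 W
  P_R2 = (22.69 - 0)²/750 = 0.6866 W
  P_R3 = (22.69 - 0)²/200 = 2.575 W
P_total = P_R1 + P_R2 + P_R3 = 3.449 W

Final answer: 3.449 W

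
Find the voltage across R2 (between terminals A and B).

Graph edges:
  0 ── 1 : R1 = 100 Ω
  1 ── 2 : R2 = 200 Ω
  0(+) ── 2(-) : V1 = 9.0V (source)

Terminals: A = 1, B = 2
R1 and R2 are in series across V1 (node 0 → node 1 → node 2), and the output A–B is taken across R2, so this is a voltage divider.
Series current: I = V1/(R1 + R2) = 9/(100 + 200) = 9/300 = 0.03 A
V_R2 = I × R2 = V1 × R2/(R1 + R2) = 9 × 200/300 = 6 V

Final answer: 6 V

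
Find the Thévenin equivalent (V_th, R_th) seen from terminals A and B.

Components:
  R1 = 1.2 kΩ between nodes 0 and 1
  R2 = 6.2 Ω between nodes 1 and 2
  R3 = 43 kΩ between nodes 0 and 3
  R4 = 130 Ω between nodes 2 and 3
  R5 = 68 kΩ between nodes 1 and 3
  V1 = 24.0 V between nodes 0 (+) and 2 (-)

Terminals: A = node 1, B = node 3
Step 1 — V_th is the open-circuit voltage V_A - V_B (nothing connected across the terminals).
Nodal analysis, taking node 2 as the 0 V reference.
Source V1 fixes V_0 = 24 V.
KCL at each unknown node (sum of currents leaving = 0; resistances in Ω):
  Node 1: (V_1 - 24)/1200 + (V_1 - 0)/6.2 + (V_1 - V_3)/68000 = 0
  Node 3: (V_3 - 24)/43000 + (V_3 - 0)/130 + (V_3 - V_1)/68000 = 0
Collecting terms (coefficients in siemens):
  0.1621·V_1 - 0.00001471·V_3 = 0.02
  0.00773·V_3 - 0.00001471·V_1 = 0.0005581
Determinant D = (0.1621)(0.00773) - (-0.00001471)(-0.00001471) = 0.001253
V_1 = [(0.02)(0.00773) - (-0.00001471)(0.0005581)]/D = 0.1234 V
V_3 = [(0.1621)(0.0005581) - (0.02)(-0.00001471)]/D = 0.07244 V
V_th = V_1 - V_3 = 0.1234 - 0.07244 = 0.05092 V
Step 2 — R_th: zero the source — replace V1 by a short circuit (node 2 merges into node 0) — and find the resistance seen between A (node 1) and B (node 3).
Reduce the network between node 1 (A) and node 3 (B) by series/parallel combination:
  Rp1 = R1 ‖ R2 (parallel, both between nodes 0 and 1) = 1/(1/1200 + 1/6.2) = 6.168 Ω
  Rp2 = R3 ‖ R4 (parallel, both between nodes 0 and 3) = 1/(1/43000 + 1/130) = 129.6 Ω
  Rs1 = Rp1 + Rp2 (series, joined only at node 0) = 6.168 + 129.6 = 135.8 Ω
  Rp3 = R5 ‖ Rs1 (parallel, both between nodes 1 and 3) = 1/(1/68000 + 1/135.8) = 135.5 Ω
R_th = 135.5 Ω

Final answer: V_th = 0.05092 V, R_th = 135.5 Ω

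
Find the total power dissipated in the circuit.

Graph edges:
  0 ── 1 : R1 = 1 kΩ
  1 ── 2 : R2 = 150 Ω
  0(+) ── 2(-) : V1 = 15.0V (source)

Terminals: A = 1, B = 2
Nodal analysis, taking node 2 as the 0 V reference.
Source V1 fixes V_0 = 15 V.
KCL at each unknown node (sum of currents leaving = 0; resistances in Ω):
  Node 1: (V_1 - 15)/1000 + (V_1 - 0)/150 = 0
Collecting terms: 0.007667 × V_1 = 0.015  =>  V_1 = 1.957 V
Power in each resistor, P = (ΔV)²/R:
  P_R1 = (15 - 1.957)²/1000 = 0.1701 W
  P_R2 = (1.957 - 0)²/150 = 0.02552 W
P_total = P_R1 + P_R2 = 0.1957 W

Final answer: 0.1957 W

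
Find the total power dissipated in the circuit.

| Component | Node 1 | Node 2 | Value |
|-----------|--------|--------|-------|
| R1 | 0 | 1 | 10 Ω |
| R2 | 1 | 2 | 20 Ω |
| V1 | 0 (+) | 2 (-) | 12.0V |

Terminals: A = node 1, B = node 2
Nodal analysis, taking node 2 as the 0 V reference.
Source V1 fixes V_0 = 12 V.
KCL at each unknown node (sum of currents leaving = 0; resistances in Ω):
  Node 1: (V_1 - 12)/10 + (V_1 - 0)/20 = 0
Collecting terms: 0.15 × V_1 = 1.2  =>  V_1 = 8 V
Power in each resistor, P = (ΔV)²/R:
  P_R1 = (12 - 8)²/10 = 1.6 W
  P_R2 = (8 - 0)²/20 = 3.2 W
P_total = P_R1 + P_R2 = 4.8 W

Final answer: 4.8 W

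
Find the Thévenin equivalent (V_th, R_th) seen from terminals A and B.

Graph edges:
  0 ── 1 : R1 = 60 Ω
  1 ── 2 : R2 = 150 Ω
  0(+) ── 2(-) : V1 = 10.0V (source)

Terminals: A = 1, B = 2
Step 1 — V_th is the open-circuit voltage V_A - V_B (nothing connected across the terminals).
Nodal analysis, taking node 2 as the 0 V reference.
Source V1 fixes V_0 = 10 V.
KCL at each unknown node (sum of currents leaving = 0; resistances in Ω):
  Node 1: (V_1 - 10)/60 + (V_1 - 0)/150 = 0
Collecting terms: 0.02333 × V_1 = 0.1667  =>  V_1 = 7.143 V
V_th = V_1 - V_2 = 7.143 - 0 = 7.143 V
Step 2 — R_th: zero the source — replace V1 by a short circuit (node 2 merges into node 0) — and find the resistance seen between A (node 1) and B (node 0).
Reduce the network between node 1 (A) and node 0 (B) by series/parallel combination:
  Rp1 = R1 ‖ R2 (parallel, both between nodes 0 and 1) = 1/(1/60 + 1/150) = 42.86 Ω
R_th = 42.86 Ω

Final answer: V_th = 7.143 V, R_th = 42.86 Ω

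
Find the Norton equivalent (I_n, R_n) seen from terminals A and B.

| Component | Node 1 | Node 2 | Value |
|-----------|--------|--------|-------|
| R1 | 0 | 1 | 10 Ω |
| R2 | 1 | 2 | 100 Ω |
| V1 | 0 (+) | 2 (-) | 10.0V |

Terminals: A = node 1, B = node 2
Find the Thévenin equivalent first; then I_n = V_th/R_th and R_n = R_th.
Step 1 — V_th is the open-circuit voltage V_A - V_B (nothing connected across the terminals).
Nodal analysis, taking node 2 as the 0 V reference.
Source V1 fixes V_0 = 10 V.
KCL at each unknown node (sum of currents leaving = 0; resistances in Ω):
  Node 1: (V_1 - 10)/10 + (V_1 - 0)/100 = 0
Collecting terms: 0.11 × V_1 = 1  =>  V_1 = 9.091 V
V_th = V_1 - V_2 = 9.091 - 0 = 9.091 V
Step 2 — R_th: zero the source — replace V1 by a short circuit (node 2 merges into node 0) — and find the resistance seen between A (node 1) and B (node 0).
Reduce the network between node 1 (A) and node 0 (B) by series/parallel combination:
  Rp1 = R1 ‖ R2 (parallel, both between nodes 0 and 1) = 1/(1/10 + 1/100) = 9.091 Ω
R_th = 9.091 Ω
I_n = V_th/R_th = 9.091/9.091 = 1 A, and R_n = R_th = 9.091 Ω

Final answer: I_n = 1 A, R_n = 9.091 Ω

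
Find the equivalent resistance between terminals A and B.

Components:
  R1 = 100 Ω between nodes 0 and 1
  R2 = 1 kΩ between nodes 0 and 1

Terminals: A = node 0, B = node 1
Reduce the network between node 0 (A) and node 1 (B) by series/parallel combination:
  Rp1 = R1 ‖ R2 (parallel, both between nodes 0 and 1) = 1/(1/100 + 1/1000) = 90.91 Ω
R_eq = 90.91 Ω

Final answer: 90.91 Ω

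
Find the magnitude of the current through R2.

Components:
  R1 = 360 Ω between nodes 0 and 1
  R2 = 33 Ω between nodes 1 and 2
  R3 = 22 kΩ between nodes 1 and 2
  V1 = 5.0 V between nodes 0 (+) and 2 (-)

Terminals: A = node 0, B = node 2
Nodal analysis, taking node 2 as the 0 V reference.
Source V1 fixes V_0 = 5 V.
KCL at each unknown node (sum of currents leaving = 0; resistances in Ω):
  Node 1: (V_1 - 5)/360 + (V_1 - 0)/33 + (V_1 - 0)/22000 = 0
Collecting terms: 0.03313 × V_1 = 0.01389  =>  V_1 = 0.4193 V
I_R2 = (V_1 - V_2)/R2 = (0.4193 - 0)/33 = 0.01271 A
|I_R2| = 0.01271 A

Final answer: |I_R2| = 0.01271 A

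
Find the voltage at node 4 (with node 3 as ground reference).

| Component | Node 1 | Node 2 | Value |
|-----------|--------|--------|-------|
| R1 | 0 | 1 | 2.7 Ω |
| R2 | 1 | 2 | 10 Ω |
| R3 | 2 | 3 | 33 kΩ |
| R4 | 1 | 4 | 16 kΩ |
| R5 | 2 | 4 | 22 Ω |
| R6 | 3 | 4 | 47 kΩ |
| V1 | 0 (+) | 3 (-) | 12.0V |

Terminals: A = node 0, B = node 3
Nodal analysis, taking node 3 as the 0 V reference.
Source V1 fixes V_0 = 12 V.
KCL at each unknown node (sum of currents leaving = 0; resistances in Ω):
  Node 1: (V_1 - 12)/2.7 + (V_1 - V_2)/10 + (V_1 - V_4)/16000 = 0
  Node 2: (V_2 - V_1)/10 + (V_2 - 0)/33000 + (V_2 - V_4)/22 = 0
  Node 4: (V_4 - V_1)/16000 + (V_4 - V_2)/22 + (V_4 - 0)/47000 = 0
Collecting terms (coefficients in siemens):
  0.4704·V_1 - 0.1·V_2 - 0.0000625·V_4 = 4.444
  0.1455·V_2 - 0.1·V_1 - 0.04545·V_4 = 0
  0.04554·V_4 - 0.0000625·V_1 - 0.04545·V_2 = 0
Solving these 3 simultaneous equations (Gaussian elimination) gives:
  V_1 = 12 V, V_2 = 11.99 V, V_4 = 11.99 V
The requested potential is V_4 = 11.99 V.

Final answer: V_4 = 11.99 V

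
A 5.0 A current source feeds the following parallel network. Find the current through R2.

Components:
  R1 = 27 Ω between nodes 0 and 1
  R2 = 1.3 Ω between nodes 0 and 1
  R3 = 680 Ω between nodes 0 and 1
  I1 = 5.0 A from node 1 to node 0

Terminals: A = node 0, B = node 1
All resistors sit directly between nodes 0 and 1, so they are in parallel and share one voltage V; the full source current 5 A splits among them.
1/R_par = 1/27 + 1/1.3 + 1/680 = 0.8077 S  =>  R_par = 1.238 Ω
V = I × R_par = 5 × 1.238 = 6.19 V
I_R2 = V/R2 = 6.19/1.3 = 4.762 A

Final answer: 4.762 A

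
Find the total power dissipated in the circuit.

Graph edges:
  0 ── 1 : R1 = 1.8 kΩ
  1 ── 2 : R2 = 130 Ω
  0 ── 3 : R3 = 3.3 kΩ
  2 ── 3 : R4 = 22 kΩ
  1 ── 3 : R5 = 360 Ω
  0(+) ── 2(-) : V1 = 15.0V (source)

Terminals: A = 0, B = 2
Nodal analysis, taking node 2 as the 0 V reference.
Source V1 fixes V_0 = 15 V.
KCL at each unknown node (sum of currents leaving = 0; resistances in Ω):
  Node 1: (V_1 - 15)/1800 + (V_1 - 0)/130 + (V_1 - V_3)/360 = 0
  Node 3: (V_3 - 15)/3300 + (V_3 - 0)/22000 + (V_3 - V_1)/360 = 0
Collecting terms (coefficients in siemens):
  0.01103·V_1 - 0.002778·V_3 = 0.008333
  0.003126·V_3 - 0.002778·V_1 = 0.004545
Determinant D = (0.01103)(0.003126) - (-0.002778)(-0.002778) = 0.00002675
V_1 = [(0.008333)(0.003126) - (-0.002778)(0.004545)]/D = 1.446 V
V_3 = [(0.01103)(0.004545) - (0.008333)(-0.002778)]/D = 2.739 V
Power in each resistor, P = (ΔV)²/R:
  P_R1 = (15 - 1.446)²/1800 = 0.1021 W
  P_R2 = (1.446 - 0)²/130 = 0.01608 W
  P_R3 = (15 - 2.739)²/3300 = 0.04556 W
  P_R4 = (0 - 2.739)²/22000 = 0.0003409 W
  P_R5 = (1.446 - 2.739)²/360 = 0.004643 W
P_total = P_R1 + P_R2 + P_R3 + P_R4 + P_R5 = 0.1687 W

Final answer: 0.1687 W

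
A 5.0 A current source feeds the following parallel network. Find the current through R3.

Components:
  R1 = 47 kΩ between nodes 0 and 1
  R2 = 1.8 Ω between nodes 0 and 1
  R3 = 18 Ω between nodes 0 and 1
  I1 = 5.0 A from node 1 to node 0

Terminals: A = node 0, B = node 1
All resistors sit directly between nodes 0 and 1, so they are in parallel and share one voltage V; the full source current 5 A splits among them.
1/R_par = 1/47000 + 1/1.8 + 1/18 = 0.6111 S  =>  R_par = 1.636 Ω
V = I × R_par = 5 × 1.636 = 8.182 V
I_R3 = V/R3 = 8.182/18 = 0.4545 A

Final answer: 0.4545 A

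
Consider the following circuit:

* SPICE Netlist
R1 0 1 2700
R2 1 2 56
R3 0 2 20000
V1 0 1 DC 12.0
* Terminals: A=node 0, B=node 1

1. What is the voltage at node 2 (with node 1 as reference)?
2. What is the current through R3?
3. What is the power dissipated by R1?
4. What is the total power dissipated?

Nodal analysis, taking node 1 as the 0 V reference.
Source V1 fixes V_0 = 12 V.
KCL at each unknown node (sum of currents leaving = 0; resistances in Ω):
  Node 2: (V_2 - 0)/56 + (V_2 - 12)/20000 = 0
Collecting terms: 0.01791 × V_2 = 0.0006  =>  V_2 = 0.03351 V
Part 1:
  Read off the nodal solution: V_2 = 0.03351 V
Part 2:
  I_R3 = (V_0 - V_2)/R3 = (12 - 0.03351)/20000 = 0.0005983 A
  Magnitude: I_R3 = 0.0005983 A
Part 3:
  I_R1 = (V_0 - V_1)/R1 = (12 - 0)/2700 = 0.004444 A
  P_R1 = I_R1² × R1 = (0.004444)² × 2700 = 0.05333 W
Part 4:
  Power in each resistor, P = (ΔV)²/R:
    P_R1 = (12 - 0)²/2700 = 0.05333 W
    P_R2 = (0 - 0.03351)²/56 = 0.00002005 W
    P_R3 = (12 - 0.03351)²/20000 = 0.00716 W
  P_total = P_R1 + P_R2 + P_R3 = 0.06051 W

Final answers:
1. V_2 = 0.03351 V
2. I_R3 = 0.0005983 A
3. P_R1 = 0.05333 W
4. P_total = 0.06051 W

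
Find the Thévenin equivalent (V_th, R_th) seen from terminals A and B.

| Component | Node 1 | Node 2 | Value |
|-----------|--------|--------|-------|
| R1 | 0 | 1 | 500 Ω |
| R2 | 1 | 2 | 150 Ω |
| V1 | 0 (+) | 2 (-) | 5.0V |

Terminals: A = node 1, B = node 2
Step 1 — V_th is the open-circuit voltage V_A - V_B (nothing connected across the terminals).
Nodal analysis, taking node 2 as the 0 V reference.
Source V1 fixes V_0 = 5 V.
KCL at each unknown node (sum of currents leaving = 0; resistances in Ω):
  Node 1: (V_1 - 5)/500 + (V_1 - 0)/150 = 0
Collecting terms: 0.008667 × V_1 = 0.01  =>  V_1 = 1.154 V
V_th = V_1 - V_2 = 1.154 - 0 = 1.154 V
Step 2 — R_th: zero the source — replace V1 by a short circuit (node 2 merges into node 0) — and find the resistance seen between A (node 1) and B (node 0).
Reduce the network between node 1 (A) and node 0 (B) by series/parallel combination:
  Rp1 = R1 ‖ R2 (parallel, both between nodes 0 and 1) = 1/(1/500 + 1/150) = 115.4 Ω
R_th = 115.4 Ω

Final answer: V_th = 1.154 V, R_th = 115.4 Ω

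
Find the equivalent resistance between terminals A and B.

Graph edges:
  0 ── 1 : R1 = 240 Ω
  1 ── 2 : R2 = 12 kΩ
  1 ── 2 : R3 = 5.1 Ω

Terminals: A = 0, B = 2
Reduce the network between node 0 (A) and node 2 (B) by series/parallel combination:
  Rp1 = R2 ‖ R3 (parallel, both between nodes 1 and 2) = 1/(1/12000 + 1/5.1) = 5.098 Ω
  Rs1 = R1 + Rp1 (series, joined only at node 1) = 240 + 5.098 = 245.1 Ω
R_eq = 245.1 Ω

Final answer: 245.1 Ω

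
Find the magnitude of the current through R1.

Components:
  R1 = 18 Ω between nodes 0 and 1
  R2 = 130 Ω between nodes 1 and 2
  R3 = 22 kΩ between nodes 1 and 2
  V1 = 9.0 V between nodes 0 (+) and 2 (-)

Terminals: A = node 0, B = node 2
Nodal analysis, taking node 2 as the 0 V reference.
Source V1 fixes V_0 = 9 V.
KCL at each unknown node (sum of currents leaving = 0; resistances in Ω):
  Node 1: (V_1 - 9)/18 + (V_1 - 0)/130 + (V_1 - 0)/22000 = 0
Collecting terms: 0.06329 × V_1 = 0.5  =>  V_1 = 7.9 V
I_R1 = (V_0 - V_1)/R1 = (9 - 7.9)/18 = 0.06113 A
|I_R1| = 0.06113 A

Final answer: |I_R1| = 0.06113 A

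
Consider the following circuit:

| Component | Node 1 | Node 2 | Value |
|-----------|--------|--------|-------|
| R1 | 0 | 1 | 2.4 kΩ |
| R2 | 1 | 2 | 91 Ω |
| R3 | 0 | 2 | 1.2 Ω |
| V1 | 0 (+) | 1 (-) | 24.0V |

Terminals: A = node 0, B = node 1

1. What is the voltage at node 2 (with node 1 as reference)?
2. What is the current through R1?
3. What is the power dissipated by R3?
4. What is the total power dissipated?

Nodal analysis, taking node 1 as the 0 V reference.
Source V1 fixes V_0 = 24 V.
KCL at each unknown node (sum of currents leaving = 0; resistances in Ω):
  Node 2: (V_2 - 0)/91 + (V_2 - 24)/1.2 = 0
Collecting terms: 0.8443 × V_2 = 20  =>  V_2 = 23.69 V
Part 1:
  Read off the nodal solution: V_2 = 23.69 V
Part 2:
  I_R1 = (V_0 - V_1)/R1 = (24 - 0)/2400 = 0.01 A
  Magnitude: I_R1 = 0.01 A
Part 3:
  I_R3 = (V_0 - V_2)/R3 = (24 - 23.69)/1.2 = 0.2603 A
  P_R3 = I_R3² × R3 = (0.2603)² × 1.2 = 0.08131 W
Part 4:
  Power in each resistor, P = (ΔV)²/R:
    P_R1 = (24 - 0)²/2400 = 0.24 W
    P_R2 = (0 - 23.69)²/91 = 6.166 W
    P_R3 = (24 - 23.69)²/1.2 = 0.08131 W
  P_total = P_R1 + P_R2 + P_R3 = 6.487 W

Final answers:
1. V_2 = 23.69 V
2. I_R1 = 0.01 A
3. P_R3 = 0.08131 W
4. P_total = 6.487 W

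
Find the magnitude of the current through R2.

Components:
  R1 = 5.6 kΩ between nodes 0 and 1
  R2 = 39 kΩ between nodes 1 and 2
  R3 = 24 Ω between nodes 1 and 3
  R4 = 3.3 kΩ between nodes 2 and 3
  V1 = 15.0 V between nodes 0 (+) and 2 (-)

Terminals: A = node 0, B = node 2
Nodal analysis, taking node 2 as the 0 V reference.
Source V1 fixes V_0 = 15 V.
KCL at each unknown node (sum of currents leaving = 0; resistances in Ω):
  Node 1: (V_1 - 15)/5600 + (V_1 - 0)/39000 + (V_1 - V_3)/24 = 0
  Node 3: (V_3 - V_1)/24 + (V_3 - 0)/3300 = 0
Collecting terms (coefficients in siemens):
  0.04187·V_1 - 0.04167·V_3 = 0.002679
  0.04197·V_3 - 0.04167·V_1 = 0
Determinant D = (0.04187)(0.04197) - (-0.04167)(-0.04167) = 0.0000212
V_1 = [(0.002679)(0.04197) - (-0.04167)(0)]/D = 5.304 V
V_3 = [(0.04187)(0) - (0.002679)(-0.04167)]/D = 5.265 V
I_R2 = (V_1 - V_2)/R2 = (5.304 - 0)/39000 = 0.000136 A
|I_R2| = 0.000136 A

Final answer: |I_R2| = 0.000136 A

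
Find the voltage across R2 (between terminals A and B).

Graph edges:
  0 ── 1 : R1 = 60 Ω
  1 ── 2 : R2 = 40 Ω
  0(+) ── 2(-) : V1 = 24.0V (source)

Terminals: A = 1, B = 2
R1 and R2 are in series across V1 (node 0 → node 1 → node 2), and the output A–B is taken across R2, so this is a voltage divider.
Series current: I = V1/(R1 + R2) = 24/(60 + 40) = 24/100 = 0.24 A
V_R2 = I × R2 = V1 × R2/(R1 + R2) = 24 × 40/100 = 9.6 V

Final answer: 9.6 V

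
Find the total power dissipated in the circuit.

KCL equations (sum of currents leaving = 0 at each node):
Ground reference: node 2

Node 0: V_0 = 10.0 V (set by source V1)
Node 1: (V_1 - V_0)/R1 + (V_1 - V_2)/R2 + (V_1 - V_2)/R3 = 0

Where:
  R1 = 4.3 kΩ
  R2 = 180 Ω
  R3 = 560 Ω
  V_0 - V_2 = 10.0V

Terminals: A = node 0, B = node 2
Nodal analysis, taking node 2 as the 0 V reference.
Source V1 fixes V_0 = 10 V.
KCL at each unknown node (sum of currents leaving = 0; resistances in Ω):
  Node 1: (V_1 - 10)/4300 + (V_1 - 0)/180 + (V_1 - 0)/560 = 0
Collecting terms: 0.007574 × V_1 = 0.002326  =>  V_1 = 0.3071 V
Power in each resistor, P = (ΔV)²/R:
  P_R1 = (10 - 0.3071)²/4300 = 0.02185 W
  P_R2 = (0.3071 - 0)²/180 = 0.0005238 W
  P_R3 = (0.3071 - 0)²/560 = 0.0001684 W
P_total = P_R1 + P_R2 + P_R3 = 0.02254 W

Final answer: 0.02254 W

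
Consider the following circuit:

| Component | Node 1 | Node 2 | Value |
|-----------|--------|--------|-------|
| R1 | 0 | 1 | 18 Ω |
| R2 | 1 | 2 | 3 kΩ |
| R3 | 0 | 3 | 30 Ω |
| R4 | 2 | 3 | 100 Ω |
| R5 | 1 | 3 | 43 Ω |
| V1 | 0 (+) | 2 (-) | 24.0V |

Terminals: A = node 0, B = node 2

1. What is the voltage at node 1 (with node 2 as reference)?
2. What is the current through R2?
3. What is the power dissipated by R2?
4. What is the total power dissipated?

Nodal analysis, taking node 2 as the 0 V reference.
Source V1 fixes V_0 = 24 V.
KCL at each unknown node (sum of currents leaving = 0; resistances in Ω):
  Node 1: (V_1 - 24)/18 + (V_1 - 0)/3000 + (V_1 - V_3)/43 = 0
  Node 3: (V_3 - 24)/30 + (V_3 - 0)/100 + (V_3 - V_1)/43 = 0
Collecting terms (coefficients in siemens):
  0.07914·V_1 - 0.02326·V_3 = 1.333
  0.06659·V_3 - 0.02326·V_1 = 0.8
Determinant D = (0.07914)(0.06659) - (-0.02326)(-0.02326) = 0.004729
V_1 = [(1.333)(0.06659) - (-0.02326)(0.8)]/D = 22.71 V
V_3 = [(0.07914)(0.8) - (1.333)(-0.02326)]/D = 19.94 V
Part 1:
  Read off the nodal solution: V_1 = 22.71 V
Part 2:
  I_R2 = (V_1 - V_2)/R2 = (22.71 - 0)/3000 = 0.007569 A
  Magnitude: I_R2 = 0.007569 A
Part 3:
  I_R2 = (V_1 - V_2)/R2 = (22.71 - 0)/3000 = 0.007569 A
  P_R2 = I_R2² × R2 = (0.007569)² × 3000 = 0.1719 W
Part 4:
  Power in each resistor, P = (ΔV)²/R:
    P_R1 = (24 - 22.71)²/18 = 0.09285 W
    P_R2 = (22.71 - 0)²/3000 = 0.1719 W
    P_R3 = (24 - 19.94)²/30 = 0.5483 W
    P_R4 = (0 - 19.94)²/100 = 3.978 W
    P_R5 = (22.71 - 19.94)²/43 = 0.1775 W
  P_total = P_R1 + P_R2 + P_R3 + P_R4 + P_R5 = 4.968 W

Final answers:
1. V_1 = 22.71 V
2. I_R2 = 0.007569 A
3. P_R2 = 0.1719 W
4. P_total = 4.968 W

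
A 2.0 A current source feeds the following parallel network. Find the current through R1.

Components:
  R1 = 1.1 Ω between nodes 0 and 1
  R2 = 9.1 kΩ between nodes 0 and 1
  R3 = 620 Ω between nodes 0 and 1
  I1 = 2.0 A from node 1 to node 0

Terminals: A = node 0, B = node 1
All resistors sit directly between nodes 0 and 1, so they are in parallel and share one voltage V; the full source current 2 A splits among them.
1/R_par = 1/1.1 + 1/9100 + 1/620 = 0.9108 S  =>  R_par = 1.098 Ω
V = I × R_par = 2 × 1.098 = 2.196 V
I_R1 = V/R1 = 2.196/1.1 = 1.996 A

Final answer: 1.996 A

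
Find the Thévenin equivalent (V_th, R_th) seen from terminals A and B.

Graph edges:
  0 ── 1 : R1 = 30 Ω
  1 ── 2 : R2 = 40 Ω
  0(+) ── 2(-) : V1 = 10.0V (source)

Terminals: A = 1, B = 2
Step 1 — V_th is the open-circuit voltage V_A - V_B (nothing connected across the terminals).
Nodal analysis, taking node 2 as the 0 V reference.
Source V1 fixes V_0 = 10 V.
KCL at each unknown node (sum of currents leaving = 0; resistances in Ω):
  Node 1: (V_1 - 10)/30 + (V_1 - 0)/40 = 0
Collecting terms: 0.05833 × V_1 = 0.3333  =>  V_1 = 5.714 V
V_th = V_1 - V_2 = 5.714 - 0 = 5.714 V
Step 2 — R_th: zero the source — replace V1 by a short circuit (node 2 merges into node 0) — and find the resistance seen between A (node 1) and B (node 0).
Reduce the network between node 1 (A) and node 0 (B) by series/parallel combination:
  Rp1 = R1 ‖ R2 (parallel, both between nodes 0 and 1) = 1/(1/30 + 1/40) = 17.14 Ω
R_th = 17.14 Ω

Final answer: V_th = 5.714 V, R_th = 17.14 Ω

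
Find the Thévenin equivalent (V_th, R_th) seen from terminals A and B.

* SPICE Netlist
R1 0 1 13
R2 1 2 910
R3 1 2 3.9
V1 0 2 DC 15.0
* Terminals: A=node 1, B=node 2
Step 1 — V_th is the open-circuit voltage V_A - V_B (nothing connected across the terminals).
Nodal analysis, taking node 2 as the 0 V reference.
Source V1 fixes V_0 = 15 V.
KCL at each unknown node (sum of currents leaving = 0; resistances in Ω):
  Node 1: (V_1 - 15)/13 + (V_1 - 0)/910 + (V_1 - 0)/3.9 = 0
Collecting terms: 0.3344 × V_1 = 1.154  =>  V_1 = 3.45 V
V_th = V_1 - V_2 = 3.45 - 0 = 3.45 V
Step 2 — R_th: zero the source — replace V1 by a short circuit (node 2 merges into node 0) — and find the resistance seen between A (node 1) and B (node 0).
Reduce the network between node 1 (A) and node 0 (B) by series/parallel combination:
  Rp1 = R1 ‖ R2 ‖ R3 (parallel, all between nodes 0 and 1) = 1/(1/13 + 1/910 + 1/3.9) = 2.99 Ω
R_th = 2.99 Ω

Final answer: V_th = 3.45 V, R_th = 2.99 Ω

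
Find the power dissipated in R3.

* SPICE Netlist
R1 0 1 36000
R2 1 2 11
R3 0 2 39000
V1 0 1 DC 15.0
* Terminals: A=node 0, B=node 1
Nodal analysis, taking node 1 as the 0 V reference.
Source V1 fixes V_0 = 15 V.
KCL at each unknown node (sum of currents leaving = 0; resistances in Ω):
  Node 2: (V_2 - 0)/11 + (V_2 - 15)/39000 = 0
Collecting terms: 0.09093 × V_2 = 0.0003846  =>  V_2 = 0.00423 V
I_R3 = (V_0 - V_2)/R3 = (15 - 0.00423)/39000 = 0.0003845 A
P_R3 = I_R3² × R3 = (0.0003845)² × 39000 = 0.005766 W

Final answer: 0.005766 W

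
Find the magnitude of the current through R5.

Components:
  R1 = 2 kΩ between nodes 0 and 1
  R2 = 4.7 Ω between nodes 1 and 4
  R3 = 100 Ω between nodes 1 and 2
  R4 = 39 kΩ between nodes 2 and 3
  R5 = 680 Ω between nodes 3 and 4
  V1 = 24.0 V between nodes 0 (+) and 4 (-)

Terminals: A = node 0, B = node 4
Nodal analysis, taking node 4 as the 0 V reference.
Source V1 fixes V_0 = 24 V.
KCL at each unknown node (sum of currents leaving = 0; resistances in Ω):
  Node 1: (V_1 - 24)/2000 + (V_1 - 0)/4.7 + (V_1 - V_2)/100 = 0
  Node 2: (V_2 - V_1)/100 + (V_2 - V_3)/39000 = 0
  Node 3: (V_3 - V_2)/39000 + (V_3 - 0)/680 = 0
Collecting terms (coefficients in siemens):
  0.2233·V_1 - 0.01·V_2 = 0.012
  0.01003·V_2 - 0.01·V_1 - 0.00002564·V_3 = 0
  0.001496·V_3 - 0.00002564·V_2 = 0
Solving these 3 simultaneous equations (Gaussian elimination) gives:
  V_1 = 0.05626 V, V_2 = 0.05612 V, V_3 = 0.0009617 V
I_R5 = (V_3 - V_4)/R5 = (0.0009617 - 0)/680 = 0.000001414 A
|I_R5| = 0.000001414 A

Final answer: |I_R5| = 1.414e-06 A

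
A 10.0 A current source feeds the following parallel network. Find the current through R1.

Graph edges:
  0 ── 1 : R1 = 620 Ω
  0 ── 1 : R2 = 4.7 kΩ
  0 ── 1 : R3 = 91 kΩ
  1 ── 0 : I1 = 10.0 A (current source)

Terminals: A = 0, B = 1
All resistors sit directly between nodes 0 and 1, so they are in parallel and share one voltage V; the full source current 10 A splits among them.
1/R_par = 1/620 + 1/4700 + 1/91000 = 0.001837 S  =>  R_par = 544.5 Ω
V = I × R_par = 10 × 544.5 = 5445 V
I_R1 = V/R1 = 5445/620 = 8.782 A

Final answer: 8.782 A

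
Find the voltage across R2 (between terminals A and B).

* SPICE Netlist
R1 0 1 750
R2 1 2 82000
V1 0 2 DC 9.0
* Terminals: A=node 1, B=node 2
R1 and R2 are in series across V1 (node 0 → node 1 → node 2), and the output A–B is taken across R2, so this is a voltage divider.
Series current: I = V1/(R1 + R2) = 9/(750 + 82000) = 9/82750 = 0.0001088 A
V_R2 = I × R2 = V1 × R2/(R1 + R2) = 9 × 82000/82750 = 8.918 V

Final answer: 8.918 V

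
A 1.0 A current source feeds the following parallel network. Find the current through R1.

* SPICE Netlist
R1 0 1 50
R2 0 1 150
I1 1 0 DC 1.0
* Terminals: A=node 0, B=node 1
All resistors sit directly between nodes 0 and 1, so they are in parallel and share one voltage V; the full source current 1 A splits among them.
1/R_par = 1/50 + 1/150 = 0.02667 S  =>  R_par = 37.5 Ω
V = I × R_par = 1 × 37.5 = 37.5 V
I_R1 = V/R1 = 37.5/50 = 0.75 A

Final answer: 0.75 A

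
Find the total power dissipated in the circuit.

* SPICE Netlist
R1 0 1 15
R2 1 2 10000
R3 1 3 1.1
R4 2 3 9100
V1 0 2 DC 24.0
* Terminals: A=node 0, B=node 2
Nodal analysis, taking node 2 as the 0 V reference.
Source V1 fixes V_0 = 24 V.
KCL at each unknown node (sum of currents leaving = 0; resistances in Ω):
  Node 1: (V_1 - 24)/15 + (V_1 - 0)/10000 + (V_1 - V_3)/1.1 = 0
  Node 3: (V_3 - V_1)/1.1 + (V_3 - 0)/9100 = 0
Collecting terms (coefficients in siemens):
  0.9759·V_1 - 0.9091·V_3 = 1.6
  0.9092·V_3 - 0.9091·V_1 = 0
Determinant D = (0.9759)(0.9092) - (-0.9091)(-0.9091) = 0.0608
V_1 = [(1.6)(0.9092) - (-0.9091)(0)]/D = 23.92 V
V_3 = [(0.9759)(0) - (1.6)(-0.9091)]/D = 23.92 V
Power in each resistor, P = (ΔV)²/R:
  P_R1 = (24 - 23.92)²/15 = 0.0003782 W
  P_R2 = (23.92 - 0)²/10000 = 0.05724 W
  P_R3 = (23.92 - 23.92)²/1.1 = 0.000007601 W
  P_R4 = (0 - 23.92)²/9100 = 0.06288 W
P_total = P_R1 + P_R2 + P_R3 + P_R4 = 0.1205 W

Final answer: 0.1205 W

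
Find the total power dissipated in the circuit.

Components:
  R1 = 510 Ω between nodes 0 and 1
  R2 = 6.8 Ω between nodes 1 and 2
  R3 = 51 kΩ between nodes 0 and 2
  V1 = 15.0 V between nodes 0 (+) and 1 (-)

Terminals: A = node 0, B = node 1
Nodal analysis, taking node 1 as the 0 V reference.
Source V1 fixes V_0 = 15 V.
KCL at each unknown node (sum of currents leaving = 0; resistances in Ω):
  Node 2: (V_2 - 0)/6.8 + (V_2 - 15)/51000 = 0
Collecting terms: 0.1471 × V_2 = 0.0002941  =>  V_2 = 0.002 V
Power in each resistor, P = (ΔV)²/R:
  P_R1 = (15 - 0)²/510 = 0.4412 W
  P_R2 = (0 - 0.002)²/6.8 = 0.0000005881 W
  P_R3 = (15 - 0.002)²/51000 = 0.004411 W
P_total = P_R1 + P_R2 + P_R3 = 0.4456 W

Final answer: 0.4456 W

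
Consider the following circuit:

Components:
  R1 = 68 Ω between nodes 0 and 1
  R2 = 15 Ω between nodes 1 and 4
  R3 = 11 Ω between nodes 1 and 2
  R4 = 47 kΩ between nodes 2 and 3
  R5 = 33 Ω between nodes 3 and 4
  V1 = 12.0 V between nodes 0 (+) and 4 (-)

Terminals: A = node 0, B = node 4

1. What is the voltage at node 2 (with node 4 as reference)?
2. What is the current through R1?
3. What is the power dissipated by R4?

Nodal analysis, taking node 4 as the 0 V reference.
Source V1 fixes V_0 = 12 V.
KCL at each unknown node (sum of currents leaving = 0; resistances in Ω):
  Node 1: (V_1 - 12)/68 + (V_1 - 0)/15 + (V_1 - V_2)/11 = 0
  Node 2: (V_2 - V_1)/11 + (V_2 - V_3)/47000 = 0
  Node 3: (V_3 - V_2)/47000 + (V_3 - 0)/33 = 0
Collecting terms (coefficients in siemens):
  0.1723·V_1 - 0.09091·V_2 = 0.1765
  0.09093·V_2 - 0.09091·V_1 - 0.00002128·V_3 = 0
  0.03032·V_3 - 0.00002128·V_2 = 0
Solving these 3 simultaneous equations (Gaussian elimination) gives:
  V_1 = 2.168 V, V_2 = 2.168 V, V_3 = 0.001521 V
Part 1:
  Read off the nodal solution: V_2 = 2.168 V
Part 2:
  I_R1 = (V_0 - V_1)/R1 = (12 - 2.168)/68 = 0.1446 A
  Magnitude: I_R1 = 0.1446 A
Part 3:
  I_R4 = (V_2 - V_3)/R4 = (2.168 - 0.001521)/47000 = 0.00004609 A
  P_R4 = I_R4² × R4 = (0.00004609)² × 47000 = 0.00009983 W

Final answers:
1. V_2 = 2.168 V
2. I_R1 = 0.1446 A
3. P_R4 = 9.983e-05 W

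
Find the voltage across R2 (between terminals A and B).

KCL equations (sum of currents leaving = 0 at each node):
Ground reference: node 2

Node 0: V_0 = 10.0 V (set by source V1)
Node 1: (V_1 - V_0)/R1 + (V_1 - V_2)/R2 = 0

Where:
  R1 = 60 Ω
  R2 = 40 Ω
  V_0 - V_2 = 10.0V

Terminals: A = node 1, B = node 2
R1 and R2 are in series across V1 (node 0 → node 1 → node 2), and the output A–B is taken across R2, so this is a voltage divider.
Series current: I = V1/(R1 + R2) = 10/(60 + 40) = 10/100 = 0.1 A
V_R2 = I × R2 = V1 × R2/(R1 + R2) = 10 × 40/100 = 4 V

Final answer: 4 V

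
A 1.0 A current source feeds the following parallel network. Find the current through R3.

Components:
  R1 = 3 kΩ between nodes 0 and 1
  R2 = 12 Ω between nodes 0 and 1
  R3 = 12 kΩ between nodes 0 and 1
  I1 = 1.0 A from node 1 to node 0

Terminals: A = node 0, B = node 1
All resistors sit directly between nodes 0 and 1, so they are in parallel and share one voltage V; the full source current 1 A splits among them.
1/R_par = 1/3000 + 1/12 + 1/12000 = 0.08375 S  =>  R_par = 11.94 Ω
V = I × R_par = 1 × 11.94 = 11.94 V
I_R3 = V/R3 = 11.94/12000 = 0.000995 A

Final answer: 0.000995 A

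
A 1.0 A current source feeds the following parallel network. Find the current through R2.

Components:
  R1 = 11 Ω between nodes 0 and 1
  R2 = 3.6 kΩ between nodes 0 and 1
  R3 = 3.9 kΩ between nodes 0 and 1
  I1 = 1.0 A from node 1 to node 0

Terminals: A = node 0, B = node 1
All resistors sit directly between nodes 0 and 1, so they are in parallel and share one voltage V; the full source current 1 A splits among them.
1/R_par = 1/11 + 1/3600 + 1/3900 = 0.09144 S  =>  R_par = 10.94 Ω
V = I × R_par = 1 × 10.94 = 10.94 V
I_R2 = V/R2 = 10.94/3600 = 0.003038 A

Final answer: 0.003038 A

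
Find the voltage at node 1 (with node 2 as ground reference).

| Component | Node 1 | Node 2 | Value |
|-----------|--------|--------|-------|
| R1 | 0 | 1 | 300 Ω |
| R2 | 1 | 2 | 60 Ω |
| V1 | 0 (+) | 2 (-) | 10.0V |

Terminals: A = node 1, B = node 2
Nodal analysis, taking node 2 as the 0 V reference.
Source V1 fixes V_0 = 10 V.
KCL at each unknown node (sum of currents leaving = 0; resistances in Ω):
  Node 1: (V_1 - 10)/300 + (V_1 - 0)/60 = 0
Collecting terms: 0.02 × V_1 = 0.03333  =>  V_1 = 1.667 V
The requested potential is V_1 = 1.667 V.

Final answer: V_1 = 1.667 V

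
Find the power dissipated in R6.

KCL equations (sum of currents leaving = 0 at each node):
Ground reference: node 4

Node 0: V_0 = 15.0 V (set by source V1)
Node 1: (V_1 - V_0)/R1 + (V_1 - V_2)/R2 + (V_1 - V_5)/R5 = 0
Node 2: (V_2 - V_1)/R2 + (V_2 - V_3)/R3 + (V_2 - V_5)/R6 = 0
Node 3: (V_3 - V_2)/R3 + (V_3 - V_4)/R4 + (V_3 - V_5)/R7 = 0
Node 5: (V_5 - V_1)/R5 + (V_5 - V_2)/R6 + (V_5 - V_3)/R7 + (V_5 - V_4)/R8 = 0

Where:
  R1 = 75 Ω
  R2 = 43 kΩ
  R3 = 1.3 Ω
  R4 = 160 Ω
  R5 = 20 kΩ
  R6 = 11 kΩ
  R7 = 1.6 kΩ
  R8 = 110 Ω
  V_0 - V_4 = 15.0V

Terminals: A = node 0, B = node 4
Nodal analysis, taking node 4 as the 0 V reference.
Source V1 fixes V_0 = 15 V.
KCL at each unknown node (sum of currents leaving = 0; resistances in Ω):
  Node 1: (V_1 - 15)/75 + (V_1 - V_2)/43000 + (V_1 - V_5)/20000 = 0
  Node 2: (V_2 - V_1)/43000 + (V_2 - V_3)/1.3 + (V_2 - V_5)/11000 = 0
  Node 3: (V_3 - V_2)/1.3 + (V_3 - 0)/160 + (V_3 - V_5)/1600 = 0
  Node 5: (V_5 - V_1)/20000 + (V_5 - V_2)/11000 + (V_5 - V_3)/1600 + (V_5 - 0)/110 = 0
Collecting terms (coefficients in siemens):
  0.01341·V_1 - 0.00002326·V_2 - 0.00005·V_5 = 0.2
  0.7693·V_2 - 0.00002326·V_1 - 0.7692·V_3 - 0.00009091·V_5 = 0
  0.7761·V_3 - 0.7692·V_2 - 0.000625·V_5 = 0
  0.009857·V_5 - 0.00005·V_1 - 0.00009091·V_2 - 0.000625·V_3 = 0
Solving these 4 simultaneous equations (Gaussian elimination) gives:
  V_1 = 14.92 V, V_2 = 0.05827 V, V_3 = 0.05781 V, V_5 = 0.07988 V
I_R6 = (V_2 - V_5)/R6 = (0.05827 - 0.07988)/11000 = -0.000001965 A
P_R6 = I_R6² × R6 = (-0.000001965)² × 11000 = 0.00000004246 W

Final answer: 4.246e-08 W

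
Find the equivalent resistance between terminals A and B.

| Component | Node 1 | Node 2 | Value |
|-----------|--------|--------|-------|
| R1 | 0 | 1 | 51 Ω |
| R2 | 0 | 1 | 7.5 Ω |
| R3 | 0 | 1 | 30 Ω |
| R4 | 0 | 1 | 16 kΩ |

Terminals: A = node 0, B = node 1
Reduce the network between node 0 (A) and node 1 (B) by series/parallel combination:
  Rp1 = R1 ‖ R2 ‖ R3 ‖ R4 (parallel, all between nodes 0 and 1) = 1/(1/51 + 1/7.5 + 1/30 + 1/16000) = 5.367 Ω
R_eq = 5.367 Ω

Final answer: 5.367 Ω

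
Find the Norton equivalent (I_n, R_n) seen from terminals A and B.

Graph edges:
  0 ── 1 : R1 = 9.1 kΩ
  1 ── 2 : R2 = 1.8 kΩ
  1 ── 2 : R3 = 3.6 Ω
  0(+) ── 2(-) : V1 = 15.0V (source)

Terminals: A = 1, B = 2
Find the Thévenin equivalent first; then I_n = V_th/R_th and R_n = R_th.
Step 1 — V_th is the open-circuit voltage V_A - V_B (nothing connected across the terminals).
Nodal analysis, taking node 2 as the 0 V reference.
Source V1 fixes V_0 = 15 V.
KCL at each unknown node (sum of currents leaving = 0; resistances in Ω):
  Node 1: (V_1 - 15)/9100 + (V_1 - 0)/1800 + (V_1 - 0)/3.6 = 0
Collecting terms: 0.2784 × V_1 = 0.001648  =>  V_1 = 0.00592 V
V_th = V_1 - V_2 = 0.00592 - 0 = 0.00592 V
Step 2 — R_th: zero the source — replace V1 by a short circuit (node 2 merges into node 0) — and find the resistance seen between A (node 1) and B (node 0).
Reduce the network between node 1 (A) and node 0 (B) by series/parallel combination:
  Rp1 = R1 ‖ R2 ‖ R3 (parallel, all between nodes 0 and 1) = 1/(1/9100 + 1/1800 + 1/3.6) = 3.591 Ω
R_th = 3.591 Ω
I_n = V_th/R_th = 0.00592/3.591 = 0.001648 A, and R_n = R_th = 3.591 Ω

Final answer: I_n = 0.001648 A, R_n = 3.591 Ω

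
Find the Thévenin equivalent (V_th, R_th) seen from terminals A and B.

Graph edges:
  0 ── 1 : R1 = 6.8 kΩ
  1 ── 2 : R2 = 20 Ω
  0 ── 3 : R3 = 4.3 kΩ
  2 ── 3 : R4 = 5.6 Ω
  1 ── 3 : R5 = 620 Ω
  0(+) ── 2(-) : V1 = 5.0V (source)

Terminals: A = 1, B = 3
Step 1 — V_th is the open-circuit voltage V_A - V_B (nothing connected across the terminals).
Nodal analysis, taking node 2 as the 0 V reference.
Source V1 fixes V_0 = 5 V.
KCL at each unknown node (sum of currents leaving = 0; resistances in Ω):
  Node 1: (V_1 - 5)/6800 + (V_1 - 0)/20 + (V_1 - V_3)/620 = 0
  Node 3: (V_3 - 5)/4300 + (V_3 - 0)/5.6 + (V_3 - V_1)/620 = 0
Collecting terms (coefficients in siemens):
  0.05176·V_1 - 0.001613·V_3 = 0.0007353
  0.1804·V_3 - 0.001613·V_1 = 0.001163
Determinant D = (0.05176)(0.1804) - (-0.001613)(-0.001613) = 0.009336
V_1 = [(0.0007353)(0.1804) - (-0.001613)(0.001163)]/D = 0.01441 V
V_3 = [(0.05176)(0.001163) - (0.0007353)(-0.001613)]/D = 0.006574 V
V_th = V_1 - V_3 = 0.01441 - 0.006574 = 0.007837 V
Step 2 — R_th: zero the source — replace V1 by a short circuit (node 2 merges into node 0) — and find the resistance seen between A (node 1) and B (node 3).
Reduce the network between node 1 (A) and node 3 (B) by series/parallel combination:
  Rp1 = R1 ‖ R2 (parallel, both between nodes 0 and 1) = 1/(1/6800 + 1/20) = 19.94 Ω
  Rp2 = R3 ‖ R4 (parallel, both between nodes 0 and 3) = 1/(1/4300 + 1/5.6) = 5.593 Ω
  Rs1 = Rp1 + Rp2 (series, joined only at node 0) = 19.94 + 5.593 = 25.53 Ω
  Rp3 = R5 ‖ Rs1 (parallel, both between nodes 1 and 3) = 1/(1/620 + 1/25.53) = 24.52 Ω
R_th = 24.52 Ω

Final answer: V_th = 0.007837 V, R_th = 24.52 Ω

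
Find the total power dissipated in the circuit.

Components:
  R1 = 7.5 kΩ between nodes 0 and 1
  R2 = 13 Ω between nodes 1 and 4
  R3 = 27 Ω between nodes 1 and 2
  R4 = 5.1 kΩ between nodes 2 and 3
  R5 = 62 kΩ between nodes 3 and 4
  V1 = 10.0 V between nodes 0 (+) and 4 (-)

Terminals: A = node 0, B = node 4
Nodal analysis, taking node 4 as the 0 V reference.
Source V1 fixes V_0 = 10 V.
KCL at each unknown node (sum of currents leaving = 0; resistances in Ω):
  Node 1: (V_1 - 10)/7500 + (V_1 - 0)/13 + (V_1 - V_2)/27 = 0
  Node 2: (V_2 - V_1)/27 + (V_2 - V_3)/5100 = 0
  Node 3: (V_3 - V_2)/5100 + (V_3 - 0)/62000 = 0
Collecting terms (coefficients in siemens):
  0.1141·V_1 - 0.03704·V_2 = 0.001333
  0.03723·V_2 - 0.03704·V_1 - 0.0001961·V_3 = 0
  0.0002122·V_3 - 0.0001961·V_2 = 0
Solving these 3 simultaneous equations (Gaussian elimination) gives:
  V_1 = 0.0173 V, V_2 = 0.01729 V, V_3 = 0.01598 V
Power in each resistor, P = (ΔV)²/R:
  P_R1 = (10 - 0.0173)²/7500 = 0.01329 W
  P_R2 = (0.0173 - 0)²/13 = 0.00002302 W
  P_R3 = (0.0173 - 0.01729)²/27 = 0.000000000001793 W
  P_R4 = (0.01729 - 0.01598)²/5100 = 0.0000000003387 W
  P_R5 = (0.01598 - 0)²/62000 = 0.000000004118 W
P_total = P_R1 + P_R2 + P_R3 + P_R4 + P_R5 = 0.01331 W

Final answer: 0.01331 W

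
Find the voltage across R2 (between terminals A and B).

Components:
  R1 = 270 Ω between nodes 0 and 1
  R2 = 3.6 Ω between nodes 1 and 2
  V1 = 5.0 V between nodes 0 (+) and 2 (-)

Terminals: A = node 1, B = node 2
R1 and R2 are in series across V1 (node 0 → node 1 → node 2), and the output A–B is taken across R2, so this is a voltage divider.
Series current: I = V1/(R1 + R2) = 5/(270 + 3.6) = 5/273.6 = 0.01827 A
V_R2 = I × R2 = V1 × R2/(R1 + R2) = 5 × 3.6/273.6 = 0.06579 V

Final answer: 0.06579 V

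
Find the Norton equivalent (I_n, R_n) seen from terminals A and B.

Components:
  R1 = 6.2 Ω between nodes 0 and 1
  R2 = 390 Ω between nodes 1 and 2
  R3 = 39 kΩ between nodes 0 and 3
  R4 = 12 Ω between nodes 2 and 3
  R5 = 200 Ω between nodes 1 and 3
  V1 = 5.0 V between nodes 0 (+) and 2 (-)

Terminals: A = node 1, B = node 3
Find the Thévenin equivalent first; then I_n = V_th/R_th and R_n = R_th.
Step 1 — V_th is the open-circuit voltage V_A - V_B (nothing connected across the terminals).
Nodal analysis, taking node 2 as the 0 V reference.
Source V1 fixes V_0 = 5 V.
KCL at each unknown node (sum of currents leaving = 0; resistances in Ω):
  Node 1: (V_1 - 5)/6.2 + (V_1 - 0)/390 + (V_1 - V_3)/200 = 0
  Node 3: (V_3 - 5)/39000 + (V_3 - 0)/12 + (V_3 - V_1)/200 = 0
Collecting terms (coefficients in siemens):
  0.1689·V_1 - 0.005·V_3 = 0.8065
  0.08836·V_3 - 0.005·V_1 = 0.0001282
Determinant D = (0.1689)(0.08836) - (-0.005)(-0.005) = 0.01489
V_1 = [(0.8065)(0.08836) - (-0.005)(0.0001282)]/D = 4.784 V
V_3 = [(0.1689)(0.0001282) - (0.8065)(-0.005)]/D = 0.2722 V
V_th = V_1 - V_3 = 4.784 - 0.2722 = 4.512 V
Step 2 — R_th: zero the source — replace V1 by a short circuit (node 2 merges into node 0) — and find the resistance seen between A (node 1) and B (node 3).
Reduce the network between node 1 (A) and node 3 (B) by series/parallel combination:
  Rp1 = R1 ‖ R2 (parallel, both between nodes 0 and 1) = 1/(1/6.2 + 1/390) = 6.103 Ω
  Rp2 = R3 ‖ R4 (parallel, both between nodes 0 and 3) = 1/(1/39000 + 1/12) = 12 Ω
  Rs1 = Rp1 + Rp2 (series, joined only at node 0) = 6.103 + 12 = 18.1 Ω
  Rp3 = R5 ‖ Rs1 (parallel, both between nodes 1 and 3) = 1/(1/200 + 1/18.1) = 16.6 Ω
R_th = 16.6 Ω
I_n = V_th/R_th = 4.512/16.6 = 0.2718 A, and R_n = R_th = 16.6 Ω

Final answer: I_n = 0.2718 A, R_n = 16.6 Ω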